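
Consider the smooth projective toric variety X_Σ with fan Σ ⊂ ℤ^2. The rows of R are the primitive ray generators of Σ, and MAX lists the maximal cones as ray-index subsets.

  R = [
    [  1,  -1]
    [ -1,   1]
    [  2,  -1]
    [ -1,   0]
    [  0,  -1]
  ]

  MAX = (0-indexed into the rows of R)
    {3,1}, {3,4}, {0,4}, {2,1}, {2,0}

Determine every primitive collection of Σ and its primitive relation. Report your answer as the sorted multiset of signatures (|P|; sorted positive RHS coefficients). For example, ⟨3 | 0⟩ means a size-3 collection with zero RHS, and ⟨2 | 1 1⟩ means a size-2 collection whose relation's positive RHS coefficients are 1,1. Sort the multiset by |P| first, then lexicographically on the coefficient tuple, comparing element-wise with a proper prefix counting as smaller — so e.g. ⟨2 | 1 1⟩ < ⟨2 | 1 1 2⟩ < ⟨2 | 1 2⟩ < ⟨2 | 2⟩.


The 5 primitive collections of Σ (r=5, n=2):

  {0,1}:  v_{0} + v_{1} = 0  so sig = ⟨2 | 0⟩
  {0,3}:  v_{0} + v_{3} = v_{4}  so sig = ⟨2 | 1⟩
  {1,4}:  v_{1} + v_{4} = v_{3}  so sig = ⟨2 | 1⟩
  {2,3}:  v_{2} + v_{3} = v_{0}  so sig = ⟨2 | 1⟩
  {2,4}:  v_{2} + v_{4} = 2·v_{0}  so sig = ⟨2 | 2⟩

Signatures (|P|; sorted positive RHS coefficients), sorted:
    |P|=2: 5 collections, coeffs (), (1), (1), (1), (2)


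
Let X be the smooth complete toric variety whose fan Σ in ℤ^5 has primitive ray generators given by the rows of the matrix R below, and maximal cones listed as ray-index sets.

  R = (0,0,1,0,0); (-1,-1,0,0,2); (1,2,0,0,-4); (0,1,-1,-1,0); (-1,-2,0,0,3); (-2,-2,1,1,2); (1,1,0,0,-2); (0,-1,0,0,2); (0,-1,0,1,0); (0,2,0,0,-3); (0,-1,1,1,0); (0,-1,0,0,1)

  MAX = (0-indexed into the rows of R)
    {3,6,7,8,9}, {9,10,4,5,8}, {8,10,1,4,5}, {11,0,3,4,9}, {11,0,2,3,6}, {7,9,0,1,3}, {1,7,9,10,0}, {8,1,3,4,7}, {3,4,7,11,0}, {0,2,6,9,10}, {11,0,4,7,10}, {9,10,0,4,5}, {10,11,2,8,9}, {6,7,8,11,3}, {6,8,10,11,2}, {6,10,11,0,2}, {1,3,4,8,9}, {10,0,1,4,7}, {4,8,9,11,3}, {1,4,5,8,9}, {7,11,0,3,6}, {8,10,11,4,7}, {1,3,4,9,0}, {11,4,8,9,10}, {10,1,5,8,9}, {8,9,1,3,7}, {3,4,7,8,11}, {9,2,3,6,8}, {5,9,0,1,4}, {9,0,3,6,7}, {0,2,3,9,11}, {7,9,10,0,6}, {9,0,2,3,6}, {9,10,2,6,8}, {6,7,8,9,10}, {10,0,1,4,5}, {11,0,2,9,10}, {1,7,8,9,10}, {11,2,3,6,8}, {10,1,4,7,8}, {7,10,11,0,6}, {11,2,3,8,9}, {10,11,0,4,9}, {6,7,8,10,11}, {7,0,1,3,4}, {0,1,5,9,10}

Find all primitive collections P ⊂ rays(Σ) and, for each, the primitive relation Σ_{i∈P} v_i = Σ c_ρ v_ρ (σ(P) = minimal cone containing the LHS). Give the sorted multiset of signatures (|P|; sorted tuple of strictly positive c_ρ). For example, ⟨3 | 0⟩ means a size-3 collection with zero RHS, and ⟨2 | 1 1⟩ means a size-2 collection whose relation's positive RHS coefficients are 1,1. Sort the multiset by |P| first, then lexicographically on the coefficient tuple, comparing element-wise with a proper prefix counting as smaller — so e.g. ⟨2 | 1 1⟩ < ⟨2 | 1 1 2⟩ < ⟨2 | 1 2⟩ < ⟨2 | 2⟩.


Σ has 17 primitive collections:

  P = {1,6}:  v_{1} + v_{6} = 0 — sig = ⟨2 | 0⟩
  P = {3,10}:  v_{3} + v_{10} = 0 — sig = ⟨2 | 0⟩
  P = {0,8}:  v_{0} + v_{8} = v_{10} — sig = ⟨2 | 1⟩
  P = {1,11}:  v_{1} + v_{11} = v_{4} — sig = ⟨2 | 1⟩
  P = {2,7}:  v_{2} + v_{7} = v_{6} — sig = ⟨2 | 1⟩
  P = {4,6}:  v_{4} + v_{6} = v_{11} — sig = ⟨2 | 1⟩
  P = {1,2}:  v_{1} + v_{2} = v_{9} + v_{11} — sig = ⟨2 | 1 1⟩
  P = {3,5}:  v_{3} + v_{5} = v_{1} + v_{4} + v_{9} — sig = ⟨2 | 1 1 1⟩
  P = {5,6}:  v_{5} + v_{6} = v_{4} + v_{9} + v_{10} — sig = ⟨2 | 1 1 1⟩
  P = {2,5}:  v_{2} + v_{5} = v_{4} + 2·v_{9} + v_{10} + v_{11} — sig = ⟨2 | 1 1 1 2⟩
  P = {5,11}:  v_{5} + v_{11} = 2·v_{4} + v_{9} + v_{10} — sig = ⟨2 | 1 1 2⟩
  P = {2,4}:  v_{2} + v_{4} = v_{9} + 2·v_{11} — sig = ⟨2 | 1 2⟩
  P = {5,7}:  v_{5} + v_{7} = 2·v_{1} + v_{10} — sig = ⟨2 | 1 2⟩
  P = {7,9,11}:  v_{7} + v_{9} + v_{11} = 0 — sig = ⟨3 | 0⟩
  P = {4,7,9}:  v_{4} + v_{7} + v_{9} = v_{1} — sig = ⟨3 | 1⟩
  P = {6,9,11}:  v_{6} + v_{9} + v_{11} = v_{2} — sig = ⟨3 | 1⟩
  P = {1,4,9,10}:  v_{1} + v_{4} + v_{9} + v_{10} = v_{5} — sig = ⟨4 | 1⟩

Sorted signature multiset PRS(X):
    ⟨2 | 0⟩
    ⟨2 | 0⟩
    ⟨2 | 1⟩
    ⟨2 | 1⟩
    ⟨2 | 1⟩
    ⟨2 | 1⟩
    ⟨2 | 1 1⟩
    ⟨2 | 1 1 1⟩
    ⟨2 | 1 1 1⟩
    ⟨2 | 1 1 1 2⟩
    ⟨2 | 1 1 2⟩
    ⟨2 | 1 2⟩
    ⟨2 | 1 2⟩
    ⟨3 | 0⟩
    ⟨3 | 1⟩
    ⟨3 | 1⟩
    ⟨4 | 1⟩


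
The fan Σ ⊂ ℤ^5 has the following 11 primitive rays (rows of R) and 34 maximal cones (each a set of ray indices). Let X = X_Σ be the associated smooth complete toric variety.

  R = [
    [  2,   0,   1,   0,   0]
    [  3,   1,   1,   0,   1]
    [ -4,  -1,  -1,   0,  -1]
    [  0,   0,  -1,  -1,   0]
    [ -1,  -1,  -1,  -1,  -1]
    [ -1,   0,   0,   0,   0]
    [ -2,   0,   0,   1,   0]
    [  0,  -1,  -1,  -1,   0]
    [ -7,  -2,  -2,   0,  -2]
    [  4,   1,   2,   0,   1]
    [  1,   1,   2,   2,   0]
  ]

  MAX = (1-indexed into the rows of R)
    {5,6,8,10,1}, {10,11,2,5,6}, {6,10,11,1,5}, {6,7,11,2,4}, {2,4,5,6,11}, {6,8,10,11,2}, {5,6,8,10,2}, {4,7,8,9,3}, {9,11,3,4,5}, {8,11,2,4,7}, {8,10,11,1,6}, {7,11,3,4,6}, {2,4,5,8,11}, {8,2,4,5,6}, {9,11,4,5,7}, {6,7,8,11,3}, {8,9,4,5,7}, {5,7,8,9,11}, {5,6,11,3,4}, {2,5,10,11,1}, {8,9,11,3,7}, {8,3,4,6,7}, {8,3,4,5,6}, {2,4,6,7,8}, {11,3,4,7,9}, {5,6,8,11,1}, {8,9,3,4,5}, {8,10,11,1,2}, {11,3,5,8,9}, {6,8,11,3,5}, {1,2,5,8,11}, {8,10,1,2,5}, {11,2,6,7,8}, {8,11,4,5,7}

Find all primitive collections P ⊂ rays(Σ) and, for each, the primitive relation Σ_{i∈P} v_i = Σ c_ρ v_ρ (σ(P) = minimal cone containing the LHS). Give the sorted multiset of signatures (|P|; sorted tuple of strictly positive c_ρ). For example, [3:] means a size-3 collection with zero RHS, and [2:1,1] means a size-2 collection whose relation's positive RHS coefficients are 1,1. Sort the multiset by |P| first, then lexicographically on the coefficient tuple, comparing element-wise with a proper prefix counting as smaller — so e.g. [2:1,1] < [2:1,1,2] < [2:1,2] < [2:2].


20 minimal non-faces of Δ(Σ) (on 11 rays):

  P = {2,3}:  v_{2} + v_{3} = v_{6}  ⇒ sig = [2:1]
  P = {2,9}:  v_{2} + v_{9} = v_{3}  ⇒ sig = [2:1]
  P = {1,4}:  v_{1} + v_{4} = v_{2} + v_{5}  ⇒ sig = [2:1,1]
  P = {1,7}:  v_{1} + v_{7} = v_{6} + v_{8} + v_{11}  ⇒ sig = [2:1,1,1]
  P = {1,9}:  v_{1} + v_{9} = v_{3} + v_{5} + v_{6} + v_{8} + v_{11}  ⇒ sig = [2:1,1,1,1,1]
  P = {1,3}:  v_{1} + v_{3} = v_{5} + 2·v_{6} + v_{8} + v_{11}  ⇒ sig = [2:1,1,1,2]
  P = {7,10}:  v_{7} + v_{10} = v_{2} + 2·v_{6} + v_{8} + v_{11}  ⇒ sig = [2:1,1,1,2]
  P = {9,10}:  v_{9} + v_{10} = v_{5} + 3·v_{6} + v_{8} + v_{11}  ⇒ sig = [2:1,1,1,3]
  P = {4,10}:  v_{4} + v_{10} = 2·v_{2} + v_{5} + v_{6}  ⇒ sig = [2:1,1,2]
  P = {3,10}:  v_{3} + v_{10} = v_{1} + 2·v_{6}  ⇒ sig = [2:1,2]
  P = {6,9}:  v_{6} + v_{9} = 2·v_{3}  ⇒ sig = [2:2]
  P = {2,5,7}:  v_{2} + v_{5} + v_{7} = 0  ⇒ sig = [3:]
  P = {1,2,6}:  v_{1} + v_{2} + v_{6} = v_{10}  ⇒ sig = [3:1]
  P = {3,5,7}:  v_{3} + v_{5} + v_{7} = v_{9}  ⇒ sig = [3:1]
  P = {5,6,7}:  v_{5} + v_{6} + v_{7} = v_{3}  ⇒ sig = [3:1]
  P = {4,6,8,11}:  v_{4} + v_{6} + v_{8} + v_{11} = 0  ⇒ sig = [4:]
  P = {3,4,8,11}:  v_{3} + v_{4} + v_{8} + v_{11} = v_{5} + v_{7}  ⇒ sig = [4:1,1]
  P = {5,8,10,11}:  v_{5} + v_{8} + v_{10} + v_{11} = 2·v_{1}  ⇒ sig = [4:2]
  P = {4,8,9,11}:  v_{4} + v_{8} + v_{9} + v_{11} = 2·v_{5} + 2·v_{7}  ⇒ sig = [4:2,2]
  P = {2,5,6,8,11}:  v_{2} + v_{5} + v_{6} + v_{8} + v_{11} = v_{1}  ⇒ sig = [5:1]

Signatures (|P|; sorted positive RHS coefficients), sorted:
    [2:1]
    [2:1]
    [2:1,1]
    [2:1,1,1]
    [2:1,1,1,1,1]
    [2:1,1,1,2]
    [2:1,1,1,2]
    [2:1,1,1,3]
    [2:1,1,2]
    [2:1,2]
    [2:2]
    [3:]
    [3:1]
    [3:1]
    [3:1]
    [4:]
    [4:1,1]
    [4:2]
    [4:2,2]
    [5:1]


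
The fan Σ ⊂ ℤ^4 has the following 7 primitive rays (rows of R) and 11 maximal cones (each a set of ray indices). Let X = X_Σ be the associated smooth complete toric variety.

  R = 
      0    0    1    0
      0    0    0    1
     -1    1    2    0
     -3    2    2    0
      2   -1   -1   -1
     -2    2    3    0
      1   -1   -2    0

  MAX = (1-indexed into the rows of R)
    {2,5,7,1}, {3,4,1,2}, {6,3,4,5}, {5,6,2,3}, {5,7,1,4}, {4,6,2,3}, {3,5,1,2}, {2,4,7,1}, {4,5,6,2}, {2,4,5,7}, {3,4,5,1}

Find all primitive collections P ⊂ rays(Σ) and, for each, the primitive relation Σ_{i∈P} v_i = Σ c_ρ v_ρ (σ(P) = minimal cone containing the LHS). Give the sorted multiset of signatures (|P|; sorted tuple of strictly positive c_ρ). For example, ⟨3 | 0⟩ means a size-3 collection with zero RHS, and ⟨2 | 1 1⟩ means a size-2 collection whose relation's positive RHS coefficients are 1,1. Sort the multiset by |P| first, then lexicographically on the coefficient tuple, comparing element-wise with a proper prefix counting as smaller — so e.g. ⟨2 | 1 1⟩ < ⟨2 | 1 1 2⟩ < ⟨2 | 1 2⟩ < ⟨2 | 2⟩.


5 collections generate NE(X_Σ); each relation:

  P = {3,7}:  v_{3} + v_{7} = 0  ⟹  sig = ⟨2 | 0⟩
  P = {6,7}:  v_{6} + v_{7} = v_{2} + v_{4} + v_{5}  ⟹  sig = ⟨2 | 1 1 1⟩
  P = {1,6}:  v_{1} + v_{6} = 2·v_{3}  ⟹  sig = ⟨2 | 2⟩
  P = {1,2,4,5}:  v_{1} + v_{2} + v_{4} + v_{5} = v_{3}  ⟹  sig = ⟨4 | 1⟩
  P = {2,3,4,5}:  v_{2} + v_{3} + v_{4} + v_{5} = v_{6}  ⟹  sig = ⟨4 | 1⟩

Sorted signature multiset PRS(X):
[⟨2 | 0⟩, ⟨2 | 1 1 1⟩, ⟨2 | 2⟩, ⟨4 | 1⟩, ⟨4 | 1⟩]


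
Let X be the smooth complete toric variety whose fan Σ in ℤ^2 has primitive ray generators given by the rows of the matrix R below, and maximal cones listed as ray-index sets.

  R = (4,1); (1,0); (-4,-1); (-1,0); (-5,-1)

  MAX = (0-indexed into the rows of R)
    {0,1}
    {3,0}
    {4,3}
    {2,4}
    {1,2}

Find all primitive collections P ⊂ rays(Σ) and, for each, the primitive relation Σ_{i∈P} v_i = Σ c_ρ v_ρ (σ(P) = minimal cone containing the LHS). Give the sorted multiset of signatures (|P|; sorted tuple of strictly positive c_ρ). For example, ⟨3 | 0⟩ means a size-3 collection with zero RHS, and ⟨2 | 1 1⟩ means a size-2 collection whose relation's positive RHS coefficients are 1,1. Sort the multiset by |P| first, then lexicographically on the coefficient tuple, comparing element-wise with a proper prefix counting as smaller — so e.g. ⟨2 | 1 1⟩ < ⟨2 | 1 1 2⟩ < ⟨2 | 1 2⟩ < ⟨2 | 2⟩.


Minimal non-faces — 5 found among 5 rays, 5 max cones:

  P={0,2}:  v_{0} + v_{2} = 0 ; sig = ⟨2 | 0⟩
  P={1,3}:  v_{1} + v_{3} = 0 ; sig = ⟨2 | 0⟩
  P={0,4}:  v_{0} + v_{4} = v_{3} ; sig = ⟨2 | 1⟩
  P={1,4}:  v_{1} + v_{4} = v_{2} ; sig = ⟨2 | 1⟩
  P={2,3}:  v_{2} + v_{3} = v_{4} ; sig = ⟨2 | 1⟩

so the primitive-relation signature multiset is
[⟨2 | 0⟩, ⟨2 | 0⟩, ⟨2 | 1⟩, ⟨2 | 1⟩, ⟨2 | 1⟩]


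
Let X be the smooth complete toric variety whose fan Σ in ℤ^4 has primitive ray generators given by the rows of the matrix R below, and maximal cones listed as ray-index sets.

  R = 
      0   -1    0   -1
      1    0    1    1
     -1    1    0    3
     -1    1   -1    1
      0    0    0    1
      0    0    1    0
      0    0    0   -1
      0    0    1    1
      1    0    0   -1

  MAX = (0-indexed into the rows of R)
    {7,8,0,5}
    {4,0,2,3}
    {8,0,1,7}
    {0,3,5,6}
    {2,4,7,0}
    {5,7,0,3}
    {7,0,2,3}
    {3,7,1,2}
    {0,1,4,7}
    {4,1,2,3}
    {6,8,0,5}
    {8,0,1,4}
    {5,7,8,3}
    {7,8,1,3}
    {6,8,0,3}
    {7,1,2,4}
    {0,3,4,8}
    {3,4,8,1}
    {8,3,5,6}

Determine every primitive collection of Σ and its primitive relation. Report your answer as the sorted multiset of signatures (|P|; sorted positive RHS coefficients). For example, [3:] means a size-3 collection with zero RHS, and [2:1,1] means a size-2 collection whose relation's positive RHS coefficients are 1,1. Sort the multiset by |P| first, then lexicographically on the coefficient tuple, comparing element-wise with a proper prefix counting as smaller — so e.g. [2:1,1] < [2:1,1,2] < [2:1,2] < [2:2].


Δ(Σ) — 9 vertices, 14 min non-faces:

  • {4,6}:  v_{4} + v_{6} = 0  ⟹  sig = [2:]
  • {4,5}:  v_{4} + v_{5} = v_{7}  ⟹  sig = [2:1]
  • {6,7}:  v_{6} + v_{7} = v_{5}  ⟹  sig = [2:1]
  • {1,6}:  v_{1} + v_{6} = v_{7} + v_{8}  ⟹  sig = [2:1,1]
  • {2,6}:  v_{2} + v_{6} = v_{3} + v_{7}  ⟹  sig = [2:1,1]
  • {2,8}:  v_{2} + v_{8} = v_{1} + v_{3}  ⟹  sig = [2:1,1]
  • {1,5}:  v_{1} + v_{5} = 2·v_{7} + v_{8}  ⟹  sig = [2:1,2]
  • {2,5}:  v_{2} + v_{5} = v_{3} + 2·v_{7}  ⟹  sig = [2:1,2]
  • {0,1,3}:  v_{0} + v_{1} + v_{3} = v_{4}  ⟹  sig = [3:1]
  • {3,4,7}:  v_{3} + v_{4} + v_{7} = v_{2}  ⟹  sig = [3:1]
  • {4,7,8}:  v_{4} + v_{7} + v_{8} = v_{1}  ⟹  sig = [3:1]
  • {0,1,2}:  v_{0} + v_{1} + v_{2} = 2·v_{4} + v_{7}  ⟹  sig = [3:1,2]
  • {0,3,7,8}:  v_{0} + v_{3} + v_{7} + v_{8} = 0  ⟹  sig = [4:]
  • {0,3,5,8}:  v_{0} + v_{3} + v_{5} + v_{8} = v_{6}  ⟹  sig = [4:1]

Hence PRS(X_Σ) =
    [2:]
    [2:1]
    [2:1]
    [2:1,1]
    [2:1,1]
    [2:1,1]
    [2:1,2]
    [2:1,2]
    [3:1]
    [3:1]
    [3:1]
    [3:1,2]
    [4:]
    [4:1]


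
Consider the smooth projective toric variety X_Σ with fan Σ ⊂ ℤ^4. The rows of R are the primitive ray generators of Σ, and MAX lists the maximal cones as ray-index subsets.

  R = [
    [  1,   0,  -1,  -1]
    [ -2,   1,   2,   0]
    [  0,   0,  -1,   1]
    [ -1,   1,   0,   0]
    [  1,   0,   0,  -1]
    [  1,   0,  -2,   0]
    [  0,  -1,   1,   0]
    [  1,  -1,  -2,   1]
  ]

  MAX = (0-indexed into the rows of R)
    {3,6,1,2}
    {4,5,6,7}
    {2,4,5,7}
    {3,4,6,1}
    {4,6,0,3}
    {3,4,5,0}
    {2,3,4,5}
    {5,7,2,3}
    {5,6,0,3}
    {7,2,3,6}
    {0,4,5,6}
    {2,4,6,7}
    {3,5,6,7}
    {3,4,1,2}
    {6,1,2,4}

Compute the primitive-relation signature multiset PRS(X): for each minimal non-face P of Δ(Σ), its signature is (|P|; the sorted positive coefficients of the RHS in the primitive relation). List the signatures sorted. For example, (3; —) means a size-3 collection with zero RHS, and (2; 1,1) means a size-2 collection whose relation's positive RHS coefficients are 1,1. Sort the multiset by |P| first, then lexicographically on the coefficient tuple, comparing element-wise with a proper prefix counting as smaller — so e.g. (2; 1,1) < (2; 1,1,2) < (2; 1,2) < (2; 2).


Σ has 9 primitive collections:

  P={0,2}:  v_{0} + v_{2} = v_{5} ; sig = (2; 1)
  P={1,5}:  v_{1} + v_{5} = v_{3} ; sig = (2; 1)
  P={1,7}:  v_{1} + v_{7} = v_{2} + v_{3} + v_{6} ; sig = (2; 1,1,1)
  P={0,1}:  v_{0} + v_{1} = 2·v_{3} + v_{4} + v_{6} ; sig = (2; 1,1,2)
  P={0,7}:  v_{0} + v_{7} = 2·v_{5} + v_{6} ; sig = (2; 1,2)
  P={2,5,6}:  v_{2} + v_{5} + v_{6} = v_{7} ; sig = (3; 1)
  P={3,4,7}:  v_{3} + v_{4} + v_{7} = v_{5} ; sig = (3; 1)
  P={2,3,4,6}:  v_{2} + v_{3} + v_{4} + v_{6} = 0 ; sig = (4; —)
  P={3,4,5,6}:  v_{3} + v_{4} + v_{5} + v_{6} = v_{0} ; sig = (4; 1)

so the primitive-relation signature multiset is
{ (2; 1) ×2,  (2; 1,1,1),  (2; 1,1,2),  (2; 1,2),  (3; 1) ×2,  (4; —),  (4; 1) }


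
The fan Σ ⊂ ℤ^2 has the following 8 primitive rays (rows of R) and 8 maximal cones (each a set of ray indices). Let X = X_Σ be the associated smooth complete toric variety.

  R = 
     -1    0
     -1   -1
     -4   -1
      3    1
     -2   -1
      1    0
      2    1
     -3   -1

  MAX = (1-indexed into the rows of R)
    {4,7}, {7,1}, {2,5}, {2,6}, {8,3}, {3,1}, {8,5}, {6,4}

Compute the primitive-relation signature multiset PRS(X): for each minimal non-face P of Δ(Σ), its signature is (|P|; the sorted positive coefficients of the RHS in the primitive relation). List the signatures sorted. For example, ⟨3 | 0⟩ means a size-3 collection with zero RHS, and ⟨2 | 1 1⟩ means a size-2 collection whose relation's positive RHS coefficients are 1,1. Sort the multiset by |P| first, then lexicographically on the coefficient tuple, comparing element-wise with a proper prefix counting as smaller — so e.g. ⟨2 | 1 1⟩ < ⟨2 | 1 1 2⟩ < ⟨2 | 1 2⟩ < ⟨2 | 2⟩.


|primitive collections| = 20. Relations:

  P={1,6}:  v_{1} + v_{6} = 0  ⇒ sig = ⟨2 | 0⟩
  P={4,8}:  v_{4} + v_{8} = 0  ⇒ sig = ⟨2 | 0⟩
  P={5,7}:  v_{5} + v_{7} = 0  ⇒ sig = ⟨2 | 0⟩
  P={1,2}:  v_{1} + v_{2} = v_{5}  ⇒ sig = ⟨2 | 1⟩
  P={1,4}:  v_{1} + v_{4} = v_{7}  ⇒ sig = ⟨2 | 1⟩
  P={1,5}:  v_{1} + v_{5} = v_{8}  ⇒ sig = ⟨2 | 1⟩
  P={1,8}:  v_{1} + v_{8} = v_{3}  ⇒ sig = ⟨2 | 1⟩
  P={2,7}:  v_{2} + v_{7} = v_{6}  ⇒ sig = ⟨2 | 1⟩
  P={3,4}:  v_{3} + v_{4} = v_{1}  ⇒ sig = ⟨2 | 1⟩
  P={3,6}:  v_{3} + v_{6} = v_{8}  ⇒ sig = ⟨2 | 1⟩
  P={4,5}:  v_{4} + v_{5} = v_{6}  ⇒ sig = ⟨2 | 1⟩
  P={5,6}:  v_{5} + v_{6} = v_{2}  ⇒ sig = ⟨2 | 1⟩
  P={6,7}:  v_{6} + v_{7} = v_{4}  ⇒ sig = ⟨2 | 1⟩
  P={6,8}:  v_{6} + v_{8} = v_{5}  ⇒ sig = ⟨2 | 1⟩
  P={7,8}:  v_{7} + v_{8} = v_{1}  ⇒ sig = ⟨2 | 1⟩
  P={2,3}:  v_{2} + v_{3} = v_{5} + v_{8}  ⇒ sig = ⟨2 | 1 1⟩
  P={2,4}:  v_{2} + v_{4} = 2·v_{6}  ⇒ sig = ⟨2 | 2⟩
  P={2,8}:  v_{2} + v_{8} = 2·v_{5}  ⇒ sig = ⟨2 | 2⟩
  P={3,5}:  v_{3} + v_{5} = 2·v_{8}  ⇒ sig = ⟨2 | 2⟩
  P={3,7}:  v_{3} + v_{7} = 2·v_{1}  ⇒ sig = ⟨2 | 2⟩

Signatures (|P|; sorted positive RHS coefficients), sorted:
{ ⟨2 | 0⟩ ×3,  ⟨2 | 1⟩ ×12,  ⟨2 | 1 1⟩,  ⟨2 | 2⟩ ×4 }


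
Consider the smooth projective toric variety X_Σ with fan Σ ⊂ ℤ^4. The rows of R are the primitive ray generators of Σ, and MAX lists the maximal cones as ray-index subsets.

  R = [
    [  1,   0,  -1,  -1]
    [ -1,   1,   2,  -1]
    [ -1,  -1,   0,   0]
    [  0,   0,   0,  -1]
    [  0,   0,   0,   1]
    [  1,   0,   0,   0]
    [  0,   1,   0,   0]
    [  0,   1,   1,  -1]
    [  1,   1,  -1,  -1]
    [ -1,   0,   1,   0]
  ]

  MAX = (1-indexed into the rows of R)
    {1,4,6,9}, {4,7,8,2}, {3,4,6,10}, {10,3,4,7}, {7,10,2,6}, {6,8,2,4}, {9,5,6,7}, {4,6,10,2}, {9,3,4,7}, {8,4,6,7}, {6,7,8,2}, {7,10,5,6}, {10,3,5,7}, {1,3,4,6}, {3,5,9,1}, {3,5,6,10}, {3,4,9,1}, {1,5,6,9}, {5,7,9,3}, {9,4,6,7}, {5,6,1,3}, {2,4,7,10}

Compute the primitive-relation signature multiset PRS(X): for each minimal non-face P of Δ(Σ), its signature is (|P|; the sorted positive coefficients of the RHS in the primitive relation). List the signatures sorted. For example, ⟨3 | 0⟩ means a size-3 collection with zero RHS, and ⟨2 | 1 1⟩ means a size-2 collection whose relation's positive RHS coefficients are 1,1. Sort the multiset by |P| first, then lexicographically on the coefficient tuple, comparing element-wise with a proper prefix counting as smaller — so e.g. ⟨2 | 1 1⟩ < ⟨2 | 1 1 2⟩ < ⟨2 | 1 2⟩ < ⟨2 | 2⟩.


The 17 primitive collections of Σ (r=10, n=4):

  • {4,5}:  v_{4} + v_{5} = 0  ⟹  sig = ⟨2 | 0⟩
  • {1,7}:  v_{1} + v_{7} = v_{9}  ⟹  sig = ⟨2 | 1⟩
  • {1,10}:  v_{1} + v_{10} = v_{4}  ⟹  sig = ⟨2 | 1⟩
  • {8,10}:  v_{8} + v_{10} = v_{2}  ⟹  sig = ⟨2 | 1⟩
  • {1,2}:  v_{1} + v_{2} = v_{4} + v_{8}  ⟹  sig = ⟨2 | 1 1⟩
  • {3,8}:  v_{3} + v_{8} = v_{4} + v_{10}  ⟹  sig = ⟨2 | 1 1⟩
  • {9,10}:  v_{9} + v_{10} = v_{4} + v_{7}  ⟹  sig = ⟨2 | 1 1⟩
  • {2,9}:  v_{2} + v_{9} = v_{4} + v_{7} + v_{8}  ⟹  sig = ⟨2 | 1 1 1⟩
  • {5,8}:  v_{5} + v_{8} = v_{6} + v_{7} + v_{10}  ⟹  sig = ⟨2 | 1 1 1⟩
  • {1,8}:  v_{1} + v_{8} = 2·v_{4} + v_{6} + v_{7}  ⟹  sig = ⟨2 | 1 1 2⟩
  • {2,5}:  v_{2} + v_{5} = v_{6} + v_{7} + 2·v_{10}  ⟹  sig = ⟨2 | 1 1 2⟩
  • {2,3}:  v_{2} + v_{3} = v_{4} + 2·v_{10}  ⟹  sig = ⟨2 | 1 2⟩
  • {8,9}:  v_{8} + v_{9} = 2·v_{4} + v_{6} + 2·v_{7}  ⟹  sig = ⟨2 | 1 2 2⟩
  • {3,6,7}:  v_{3} + v_{6} + v_{7} = 0  ⟹  sig = ⟨3 | 0⟩
  • {3,6,9}:  v_{3} + v_{6} + v_{9} = v_{1}  ⟹  sig = ⟨3 | 1⟩
  • {4,6,7,10}:  v_{4} + v_{6} + v_{7} + v_{10} = v_{8}  ⟹  sig = ⟨4 | 1⟩
  • {2,4,6,7}:  v_{2} + v_{4} + v_{6} + v_{7} = 2·v_{8}  ⟹  sig = ⟨4 | 2⟩

so the primitive-relation signature multiset is
    |P|=2: 13 collections, coeffs (), (1), (1), (1), (1,1), (1,1), (1,1), (1,1,1), (1,1,1), (1,1,2), (1,1,2), (1,2), (1,2,2)
    |P|=3: 2 collections, coeffs (), (1)
    |P|=4: 2 collections, coeffs (1), (2)


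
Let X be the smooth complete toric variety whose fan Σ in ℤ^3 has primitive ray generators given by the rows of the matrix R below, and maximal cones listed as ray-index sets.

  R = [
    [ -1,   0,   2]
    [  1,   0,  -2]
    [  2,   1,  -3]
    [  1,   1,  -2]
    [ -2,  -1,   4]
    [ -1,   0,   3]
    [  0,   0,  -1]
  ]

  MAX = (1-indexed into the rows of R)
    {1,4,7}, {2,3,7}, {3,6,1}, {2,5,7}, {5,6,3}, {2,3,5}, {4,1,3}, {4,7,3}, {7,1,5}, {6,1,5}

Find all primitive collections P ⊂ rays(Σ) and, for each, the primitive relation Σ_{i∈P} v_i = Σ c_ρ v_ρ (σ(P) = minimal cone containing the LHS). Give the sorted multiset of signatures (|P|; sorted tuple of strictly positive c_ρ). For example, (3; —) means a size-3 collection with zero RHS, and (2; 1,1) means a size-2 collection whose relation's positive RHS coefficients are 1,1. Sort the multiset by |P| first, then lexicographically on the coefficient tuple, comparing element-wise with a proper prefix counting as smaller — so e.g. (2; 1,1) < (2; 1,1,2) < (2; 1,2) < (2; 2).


9 collections generate NE(X_Σ); each relation:

  P = {1,2}:  v_{1} + v_{2} = 0 — sig = (2; —)
  P = {4,5}:  v_{4} + v_{5} = v_{1} — sig = (2; 1)
  P = {6,7}:  v_{6} + v_{7} = v_{1} — sig = (2; 1)
  P = {2,4}:  v_{2} + v_{4} = v_{3} + v_{7} — sig = (2; 1,1)
  P = {2,6}:  v_{2} + v_{6} = v_{3} + v_{5} — sig = (2; 1,1)
  P = {4,6}:  v_{4} + v_{6} = 2·v_{1} + v_{3} — sig = (2; 1,2)
  P = {3,5,7}:  v_{3} + v_{5} + v_{7} = 0 — sig = (3; —)
  P = {1,3,5}:  v_{1} + v_{3} + v_{5} = v_{6} — sig = (3; 1)
  P = {1,3,7}:  v_{1} + v_{3} + v_{7} = v_{4} — sig = (3; 1)

Sorted signature multiset PRS(X):
{ (2; —),  (2; 1) ×2,  (2; 1,1) ×2,  (2; 1,2),  (3; —),  (3; 1) ×2 }


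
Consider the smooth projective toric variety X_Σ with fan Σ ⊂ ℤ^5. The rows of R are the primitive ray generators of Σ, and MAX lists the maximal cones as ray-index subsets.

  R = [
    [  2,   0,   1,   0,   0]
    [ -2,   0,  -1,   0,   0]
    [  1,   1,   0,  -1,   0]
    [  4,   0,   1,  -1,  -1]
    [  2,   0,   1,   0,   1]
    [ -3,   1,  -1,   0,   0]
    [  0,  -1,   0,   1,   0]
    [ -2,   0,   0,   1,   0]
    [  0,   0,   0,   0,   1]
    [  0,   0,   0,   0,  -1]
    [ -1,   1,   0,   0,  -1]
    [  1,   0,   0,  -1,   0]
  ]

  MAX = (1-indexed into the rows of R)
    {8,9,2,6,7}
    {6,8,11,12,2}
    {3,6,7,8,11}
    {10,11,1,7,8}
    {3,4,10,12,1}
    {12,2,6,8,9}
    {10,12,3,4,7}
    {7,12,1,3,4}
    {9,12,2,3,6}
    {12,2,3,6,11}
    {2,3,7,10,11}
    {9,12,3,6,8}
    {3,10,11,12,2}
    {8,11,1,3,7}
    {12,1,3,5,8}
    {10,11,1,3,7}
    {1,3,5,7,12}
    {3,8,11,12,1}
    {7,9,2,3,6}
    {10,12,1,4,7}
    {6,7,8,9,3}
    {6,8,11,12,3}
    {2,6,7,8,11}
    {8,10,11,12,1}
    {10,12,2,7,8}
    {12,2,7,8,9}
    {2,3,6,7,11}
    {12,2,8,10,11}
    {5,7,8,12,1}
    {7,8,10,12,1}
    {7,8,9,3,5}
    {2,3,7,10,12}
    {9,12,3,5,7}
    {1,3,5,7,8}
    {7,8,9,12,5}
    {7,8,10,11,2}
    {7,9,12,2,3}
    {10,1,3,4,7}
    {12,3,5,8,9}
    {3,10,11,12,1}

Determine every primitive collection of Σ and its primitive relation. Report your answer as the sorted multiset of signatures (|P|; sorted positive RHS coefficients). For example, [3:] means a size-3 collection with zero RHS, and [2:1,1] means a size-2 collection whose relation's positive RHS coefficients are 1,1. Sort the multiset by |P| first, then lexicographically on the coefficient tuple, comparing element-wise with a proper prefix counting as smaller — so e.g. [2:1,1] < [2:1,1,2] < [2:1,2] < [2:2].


The 22 primitive collections of Σ (r=12, n=5):

  P={1,2}:  v_{1} + v_{2} = 0  so sig = [2:]
  P={9,10}:  v_{9} + v_{10} = 0  so sig = [2:]
  P={1,9}:  v_{1} + v_{9} = v_{5}  so sig = [2:1]
  P={2,5}:  v_{2} + v_{5} = v_{9}  so sig = [2:1]
  P={5,10}:  v_{5} + v_{10} = v_{1}  so sig = [2:1]
  P={1,6}:  v_{1} + v_{6} = v_{3} + v_{8}  so sig = [2:1,1]
  P={4,6}:  v_{4} + v_{6} = v_{3} + v_{10}  so sig = [2:1,1]
  P={4,8}:  v_{4} + v_{8} = v_{1} + v_{10}  so sig = [2:1,1]
  P={6,10}:  v_{6} + v_{10} = v_{2} + v_{11}  so sig = [2:1,1]
  P={9,11}:  v_{9} + v_{11} = v_{3} + v_{8}  so sig = [2:1,1]
  P={5,6}:  v_{5} + v_{6} = v_{3} + v_{8} + v_{9}  so sig = [2:1,1,1]
  P={5,11}:  v_{5} + v_{11} = v_{1} + v_{3} + v_{8}  so sig = [2:1,1,1]
  P={2,4}:  v_{2} + v_{4} = v_{3} + v_{7} + v_{10} + v_{12}  so sig = [2:1,1,1,1]
  P={4,9}:  v_{4} + v_{9} = v_{1} + v_{3} + v_{7} + v_{12}  so sig = [2:1,1,1,1]
  P={4,5}:  v_{4} + v_{5} = 2·v_{1} + v_{3} + v_{7} + v_{12}  so sig = [2:1,1,1,2]
  P={4,11}:  v_{4} + v_{11} = v_{1} + v_{3} + 2·v_{10}  so sig = [2:1,1,2]
  P={2,3,8}:  v_{2} + v_{3} + v_{8} = v_{6}  so sig = [3:1]
  P={3,8,10}:  v_{3} + v_{8} + v_{10} = v_{11}  so sig = [3:1]
  P={6,7,12}:  v_{6} + v_{7} + v_{12} = v_{2}  so sig = [3:1]
  P={7,11,12}:  v_{7} + v_{11} + v_{12} = v_{10}  so sig = [3:1]
  P={3,7,8,12}:  v_{3} + v_{7} + v_{8} + v_{12} = 0  so sig = [4:]
  P={1,3,7,10,12}:  v_{1} + v_{3} + v_{7} + v_{10} + v_{12} = v_{4}  so sig = [5:1]

Signatures (|P|; sorted positive RHS coefficients), sorted:
    |P|=2: 16 collections, coeffs (), (), (1), (1), (1), (1,1), (1,1), (1,1), (1,1), (1,1), (1,1,1), (1,1,1), (1,1,1,1), (1,1,1,1), (1,1,1,2), (1,1,2)
    |P|=3: 4 collections, coeffs (1), (1), (1), (1)
    |P|=4: 1 collection, coeffs ()
    |P|=5: 1 collection, coeffs (1)


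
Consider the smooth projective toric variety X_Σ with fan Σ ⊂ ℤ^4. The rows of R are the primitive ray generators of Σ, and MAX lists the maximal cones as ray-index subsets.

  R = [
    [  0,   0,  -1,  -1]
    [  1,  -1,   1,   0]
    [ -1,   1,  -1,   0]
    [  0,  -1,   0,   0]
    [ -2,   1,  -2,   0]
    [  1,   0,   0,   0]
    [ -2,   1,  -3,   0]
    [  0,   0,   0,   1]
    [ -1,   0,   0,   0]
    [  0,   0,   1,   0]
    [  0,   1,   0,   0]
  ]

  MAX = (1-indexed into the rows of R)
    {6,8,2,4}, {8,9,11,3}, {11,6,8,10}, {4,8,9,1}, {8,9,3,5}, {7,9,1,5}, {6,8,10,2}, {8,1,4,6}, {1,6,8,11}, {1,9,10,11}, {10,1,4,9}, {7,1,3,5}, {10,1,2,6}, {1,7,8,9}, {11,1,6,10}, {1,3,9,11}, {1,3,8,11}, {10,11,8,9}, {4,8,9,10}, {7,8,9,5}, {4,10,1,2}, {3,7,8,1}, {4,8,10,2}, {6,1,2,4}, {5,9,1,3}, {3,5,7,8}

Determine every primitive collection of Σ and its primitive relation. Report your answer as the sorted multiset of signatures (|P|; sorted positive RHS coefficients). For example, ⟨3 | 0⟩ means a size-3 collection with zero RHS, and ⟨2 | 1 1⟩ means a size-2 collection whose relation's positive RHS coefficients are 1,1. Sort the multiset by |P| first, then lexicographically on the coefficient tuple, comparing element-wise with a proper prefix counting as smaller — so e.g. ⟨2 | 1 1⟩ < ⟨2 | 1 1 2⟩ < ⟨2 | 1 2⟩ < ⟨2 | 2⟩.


Minimal non-faces — 25 found among 11 rays, 26 max cones:

  P = {2,3}:  v_{2} + v_{3} = 0 ; sig = ⟨2 | 0⟩
  P = {4,11}:  v_{4} + v_{11} = 0 ; sig = ⟨2 | 0⟩
  P = {6,9}:  v_{6} + v_{9} = 0 ; sig = ⟨2 | 0⟩
  P = {7,10}:  v_{7} + v_{10} = v_{5} ; sig = ⟨2 | 1⟩
  P = {2,9}:  v_{2} + v_{9} = v_{4} + v_{10} ; sig = ⟨2 | 1 1⟩
  P = {2,11}:  v_{2} + v_{11} = v_{6} + v_{10} ; sig = ⟨2 | 1 1⟩
  P = {3,10}:  v_{3} + v_{10} = v_{9} + v_{11} ; sig = ⟨2 | 1 1⟩
  P = {5,10}:  v_{5} + v_{10} = v_{3} + v_{9} ; sig = ⟨2 | 1 1⟩
  P = {2,5}:  v_{2} + v_{5} = v_{1} + v_{8} + v_{9} ; sig = ⟨2 | 1 1 1⟩
  P = {3,4}:  v_{3} + v_{4} = v_{1} + v_{8} + v_{9} ; sig = ⟨2 | 1 1 1⟩
  P = {3,6}:  v_{3} + v_{6} = v_{1} + v_{8} + v_{11} ; sig = ⟨2 | 1 1 1⟩
  P = {5,6}:  v_{5} + v_{6} = v_{1} + v_{3} + v_{8} ; sig = ⟨2 | 1 1 1⟩
  P = {7,11}:  v_{7} + v_{11} = v_{1} + 2·v_{3} + v_{8} ; sig = ⟨2 | 1 1 2⟩
  P = {2,7}:  v_{2} + v_{7} = 2·v_{1} + 2·v_{8} + v_{9} ; sig = ⟨2 | 1 2 2⟩
  P = {6,7}:  v_{6} + v_{7} = 2·v_{1} + v_{3} + 2·v_{8} ; sig = ⟨2 | 1 2 2⟩
  P = {5,11}:  v_{5} + v_{11} = 2·v_{3} ; sig = ⟨2 | 2⟩
  P = {4,5}:  v_{4} + v_{5} = 2·v_{1} + 2·v_{8} + 2·v_{9} ; sig = ⟨2 | 2 2 2⟩
  P = {4,7}:  v_{4} + v_{7} = 3·v_{1} + 3·v_{8} + 2·v_{9} ; sig = ⟨2 | 2 3 3⟩
  P = {1,8,10}:  v_{1} + v_{8} + v_{10} = 0 ; sig = ⟨3 | 0⟩
  P = {1,5,8}:  v_{1} + v_{5} + v_{8} = v_{7} ; sig = ⟨3 | 1⟩
  P = {4,6,10}:  v_{4} + v_{6} + v_{10} = v_{2} ; sig = ⟨3 | 1⟩
  P = {1,2,8}:  v_{1} + v_{2} + v_{8} = v_{4} + v_{6} ; sig = ⟨3 | 1 1⟩
  P = {3,7,9}:  v_{3} + v_{7} + v_{9} = 2·v_{5} ; sig = ⟨3 | 2⟩
  P = {1,3,8,9}:  v_{1} + v_{3} + v_{8} + v_{9} = v_{5} ; sig = ⟨4 | 1⟩
  P = {1,8,9,11}:  v_{1} + v_{8} + v_{9} + v_{11} = v_{3} ; sig = ⟨4 | 1⟩

Signatures (|P|; sorted positive RHS coefficients), sorted:
    ⟨2 | 0⟩
    ⟨2 | 0⟩
    ⟨2 | 0⟩
    ⟨2 | 1⟩
    ⟨2 | 1 1⟩
    ⟨2 | 1 1⟩
    ⟨2 | 1 1⟩
    ⟨2 | 1 1⟩
    ⟨2 | 1 1 1⟩
    ⟨2 | 1 1 1⟩
    ⟨2 | 1 1 1⟩
    ⟨2 | 1 1 1⟩
    ⟨2 | 1 1 2⟩
    ⟨2 | 1 2 2⟩
    ⟨2 | 1 2 2⟩
    ⟨2 | 2⟩
    ⟨2 | 2 2 2⟩
    ⟨2 | 2 3 3⟩
    ⟨3 | 0⟩
    ⟨3 | 1⟩
    ⟨3 | 1⟩
    ⟨3 | 1 1⟩
    ⟨3 | 2⟩
    ⟨4 | 1⟩
    ⟨4 | 1⟩


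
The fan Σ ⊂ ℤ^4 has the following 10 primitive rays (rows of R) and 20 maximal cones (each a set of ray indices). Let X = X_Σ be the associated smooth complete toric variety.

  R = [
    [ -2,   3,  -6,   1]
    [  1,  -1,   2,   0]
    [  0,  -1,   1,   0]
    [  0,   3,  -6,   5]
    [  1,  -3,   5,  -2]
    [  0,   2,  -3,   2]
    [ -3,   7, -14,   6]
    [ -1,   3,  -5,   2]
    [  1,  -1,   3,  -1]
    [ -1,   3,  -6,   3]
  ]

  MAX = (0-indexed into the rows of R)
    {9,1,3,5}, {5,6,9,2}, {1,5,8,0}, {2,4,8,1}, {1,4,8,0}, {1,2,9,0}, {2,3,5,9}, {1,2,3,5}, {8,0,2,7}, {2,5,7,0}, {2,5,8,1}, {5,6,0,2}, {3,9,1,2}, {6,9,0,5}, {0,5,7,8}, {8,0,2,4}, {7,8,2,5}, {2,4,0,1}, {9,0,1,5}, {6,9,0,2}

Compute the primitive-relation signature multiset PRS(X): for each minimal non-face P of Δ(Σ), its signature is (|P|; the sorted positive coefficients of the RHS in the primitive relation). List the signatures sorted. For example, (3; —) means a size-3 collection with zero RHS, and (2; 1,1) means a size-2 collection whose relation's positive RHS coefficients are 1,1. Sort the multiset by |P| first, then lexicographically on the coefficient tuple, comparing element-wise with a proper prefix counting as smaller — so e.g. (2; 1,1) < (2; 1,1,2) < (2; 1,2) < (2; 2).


20 minimal non-faces of Δ(Σ) (on 10 rays):

  • {4,7}:  v_{4} + v_{7} = 0 — sig = (2; —)
  • {1,7}:  v_{1} + v_{7} = v_{5} — sig = (2; 1)
  • {4,5}:  v_{4} + v_{5} = v_{1} — sig = (2; 1)
  • {8,9}:  v_{8} + v_{9} = v_{5} — sig = (2; 1)
  • {4,6}:  v_{4} + v_{6} = v_{0} + v_{1} + v_{2} + v_{9} — sig = (2; 1,1,1,1)
  • {3,4}:  v_{3} + v_{4} = 2·v_{1} + v_{2} + v_{9} — sig = (2; 1,1,2)
  • {3,7}:  v_{3} + v_{7} = v_{2} + 2·v_{5} + v_{9} — sig = (2; 1,1,2)
  • {3,8}:  v_{3} + v_{8} = v_{1} + v_{2} + 2·v_{5} — sig = (2; 1,1,2)
  • {4,9}:  v_{4} + v_{9} = v_{0} + 2·v_{1} + v_{2} — sig = (2; 1,1,2)
  • {6,8}:  v_{6} + v_{8} = v_{0} + v_{2} + 2·v_{5} — sig = (2; 1,1,2)
  • {7,9}:  v_{7} + v_{9} = v_{0} + v_{2} + 2·v_{5} — sig = (2; 1,1,2)
  • {3,6}:  v_{3} + v_{6} = v_{2} + v_{5} + 3·v_{9} — sig = (2; 1,1,3)
  • {0,3}:  v_{0} + v_{3} = 2·v_{9} — sig = (2; 2)
  • {1,6}:  v_{1} + v_{6} = 2·v_{9} — sig = (2; 2)
  • {6,7}:  v_{6} + v_{7} = 2·v_{0} + 2·v_{2} + 3·v_{5} — sig = (2; 2,2,3)
  • {0,1,2,8}:  v_{0} + v_{1} + v_{2} + v_{8} = 0 — sig = (4; —)
  • {0,1,2,5}:  v_{0} + v_{1} + v_{2} + v_{5} = v_{9} — sig = (4; 1)
  • {0,2,5,8}:  v_{0} + v_{2} + v_{5} + v_{8} = v_{7} — sig = (4; 1)
  • {0,2,5,9}:  v_{0} + v_{2} + v_{5} + v_{9} = v_{6} — sig = (4; 1)
  • {1,2,5,9}:  v_{1} + v_{2} + v_{5} + v_{9} = v_{3} — sig = (4; 1)

Signatures (|P|; sorted positive RHS coefficients), sorted:
[(2; —), (2; 1), (2; 1), (2; 1), (2; 1,1,1,1), (2; 1,1,2), (2; 1,1,2), (2; 1,1,2), (2; 1,1,2), (2; 1,1,2), (2; 1,1,2), (2; 1,1,3), (2; 2), (2; 2), (2; 2,2,3), (4; —), (4; 1), (4; 1), (4; 1), (4; 1)]


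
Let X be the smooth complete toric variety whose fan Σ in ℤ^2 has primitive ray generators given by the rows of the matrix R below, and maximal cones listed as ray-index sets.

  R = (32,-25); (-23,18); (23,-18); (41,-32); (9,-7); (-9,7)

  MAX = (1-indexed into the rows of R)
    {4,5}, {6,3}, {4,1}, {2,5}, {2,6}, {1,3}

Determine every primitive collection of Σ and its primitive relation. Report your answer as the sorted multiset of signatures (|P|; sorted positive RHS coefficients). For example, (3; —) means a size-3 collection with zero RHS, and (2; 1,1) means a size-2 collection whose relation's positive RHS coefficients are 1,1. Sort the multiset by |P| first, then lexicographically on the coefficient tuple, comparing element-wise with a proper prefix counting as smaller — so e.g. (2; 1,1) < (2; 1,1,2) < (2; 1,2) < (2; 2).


9 minimal non-faces of Δ(Σ) (on 6 rays):

  • {2,3}:  v_{2} + v_{3} = 0  →  sig = (2; —)
  • {5,6}:  v_{5} + v_{6} = 0  →  sig = (2; —)
  • {1,2}:  v_{1} + v_{2} = v_{5}  →  sig = (2; 1)
  • {1,5}:  v_{1} + v_{5} = v_{4}  →  sig = (2; 1)
  • {1,6}:  v_{1} + v_{6} = v_{3}  →  sig = (2; 1)
  • {3,5}:  v_{3} + v_{5} = v_{1}  →  sig = (2; 1)
  • {4,6}:  v_{4} + v_{6} = v_{1}  →  sig = (2; 1)
  • {2,4}:  v_{2} + v_{4} = 2·v_{5}  →  sig = (2; 2)
  • {3,4}:  v_{3} + v_{4} = 2·v_{1}  →  sig = (2; 2)

Sorted signature multiset PRS(X):
    (2; —)
    (2; —)
    (2; 1)
    (2; 1)
    (2; 1)
    (2; 1)
    (2; 1)
    (2; 2)
    (2; 2)


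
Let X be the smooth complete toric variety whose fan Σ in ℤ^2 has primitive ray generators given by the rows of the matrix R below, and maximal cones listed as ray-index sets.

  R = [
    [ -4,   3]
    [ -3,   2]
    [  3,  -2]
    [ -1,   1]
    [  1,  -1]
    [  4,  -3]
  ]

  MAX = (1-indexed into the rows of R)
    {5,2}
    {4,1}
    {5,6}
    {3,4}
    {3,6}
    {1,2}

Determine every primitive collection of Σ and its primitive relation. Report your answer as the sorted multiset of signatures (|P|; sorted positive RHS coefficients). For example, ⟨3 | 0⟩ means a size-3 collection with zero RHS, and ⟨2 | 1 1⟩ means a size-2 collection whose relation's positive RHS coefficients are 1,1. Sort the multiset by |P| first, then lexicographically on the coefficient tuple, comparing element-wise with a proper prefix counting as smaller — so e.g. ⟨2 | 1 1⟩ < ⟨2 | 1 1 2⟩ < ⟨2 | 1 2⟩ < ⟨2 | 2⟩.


Σ has 9 primitive collections:

  {1,6}:  v_{1} + v_{6} = 0  ⟹  sig = ⟨2 | 0⟩
  {2,3}:  v_{2} + v_{3} = 0  ⟹  sig = ⟨2 | 0⟩
  {4,5}:  v_{4} + v_{5} = 0  ⟹  sig = ⟨2 | 0⟩
  {1,3}:  v_{1} + v_{3} = v_{4}  ⟹  sig = ⟨2 | 1⟩
  {1,5}:  v_{1} + v_{5} = v_{2}  ⟹  sig = ⟨2 | 1⟩
  {2,4}:  v_{2} + v_{4} = v_{1}  ⟹  sig = ⟨2 | 1⟩
  {2,6}:  v_{2} + v_{6} = v_{5}  ⟹  sig = ⟨2 | 1⟩
  {3,5}:  v_{3} + v_{5} = v_{6}  ⟹  sig = ⟨2 | 1⟩
  {4,6}:  v_{4} + v_{6} = v_{3}  ⟹  sig = ⟨2 | 1⟩

Sorted signature multiset PRS(X):
{ ⟨2 | 0⟩ ×3,  ⟨2 | 1⟩ ×6 }


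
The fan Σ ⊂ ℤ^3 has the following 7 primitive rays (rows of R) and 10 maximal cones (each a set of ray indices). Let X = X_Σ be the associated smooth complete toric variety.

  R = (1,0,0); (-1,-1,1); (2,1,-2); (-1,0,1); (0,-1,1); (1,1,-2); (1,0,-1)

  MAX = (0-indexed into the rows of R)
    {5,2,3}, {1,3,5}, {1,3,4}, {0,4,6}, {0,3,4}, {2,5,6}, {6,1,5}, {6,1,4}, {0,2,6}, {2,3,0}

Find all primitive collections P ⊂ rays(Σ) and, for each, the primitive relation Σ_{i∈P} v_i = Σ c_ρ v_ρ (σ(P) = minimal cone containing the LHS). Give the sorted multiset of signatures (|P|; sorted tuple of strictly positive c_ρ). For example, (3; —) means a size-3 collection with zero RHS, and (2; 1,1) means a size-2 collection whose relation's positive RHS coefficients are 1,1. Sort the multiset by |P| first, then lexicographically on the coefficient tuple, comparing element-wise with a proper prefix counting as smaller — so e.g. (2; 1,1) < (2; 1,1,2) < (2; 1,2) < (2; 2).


Minimal non-faces — 6 found among 7 rays, 10 max cones:

  {3,6}:  v_{3} + v_{6} = 0  so sig = (2; —)
  {0,1}:  v_{0} + v_{1} = v_{4}  so sig = (2; 1)
  {0,5}:  v_{0} + v_{5} = v_{2}  so sig = (2; 1)
  {1,2}:  v_{1} + v_{2} = v_{6}  so sig = (2; 1)
  {4,5}:  v_{4} + v_{5} = v_{6}  so sig = (2; 1)
  {2,4}:  v_{2} + v_{4} = v_{0} + v_{6}  so sig = (2; 1,1)

Sorted signature multiset PRS(X):
    |P|=2: 6 collections, coeffs (), (1), (1), (1), (1), (1,1)


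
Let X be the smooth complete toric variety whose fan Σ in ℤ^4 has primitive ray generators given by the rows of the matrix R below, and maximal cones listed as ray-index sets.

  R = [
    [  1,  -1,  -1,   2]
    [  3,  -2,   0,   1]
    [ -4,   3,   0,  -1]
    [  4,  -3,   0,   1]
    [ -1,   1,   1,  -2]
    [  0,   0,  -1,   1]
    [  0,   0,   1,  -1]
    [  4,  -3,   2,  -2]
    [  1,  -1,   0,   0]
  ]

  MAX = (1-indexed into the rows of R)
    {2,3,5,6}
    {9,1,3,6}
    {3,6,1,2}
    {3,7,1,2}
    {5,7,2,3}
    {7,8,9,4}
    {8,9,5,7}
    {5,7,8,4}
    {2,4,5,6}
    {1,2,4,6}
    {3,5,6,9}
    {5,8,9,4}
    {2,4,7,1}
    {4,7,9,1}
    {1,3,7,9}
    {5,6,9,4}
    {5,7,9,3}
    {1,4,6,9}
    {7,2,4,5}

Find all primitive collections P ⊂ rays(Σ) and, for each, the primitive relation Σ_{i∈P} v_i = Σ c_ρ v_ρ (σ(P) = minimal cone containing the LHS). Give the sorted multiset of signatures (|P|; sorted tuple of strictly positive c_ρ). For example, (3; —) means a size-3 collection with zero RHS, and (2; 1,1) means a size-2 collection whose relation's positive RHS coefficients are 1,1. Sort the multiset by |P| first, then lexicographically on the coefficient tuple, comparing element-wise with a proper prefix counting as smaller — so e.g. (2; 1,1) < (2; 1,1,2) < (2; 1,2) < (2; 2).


Minimal non-faces — 9 found among 9 rays, 19 max cones:

  {1,5}:  v_{1} + v_{5} = 0  →  sig = (2; —)
  {3,4}:  v_{3} + v_{4} = 0  →  sig = (2; —)
  {6,7}:  v_{6} + v_{7} = 0  →  sig = (2; —)
  {2,9}:  v_{2} + v_{9} = v_{4}  →  sig = (2; 1)
  {1,8}:  v_{1} + v_{8} = v_{4} + v_{7} + v_{9}  →  sig = (2; 1,1,1)
  {3,8}:  v_{3} + v_{8} = v_{5} + v_{7} + v_{9}  →  sig = (2; 1,1,1)
  {6,8}:  v_{6} + v_{8} = v_{4} + v_{5} + v_{9}  →  sig = (2; 1,1,1)
  {2,8}:  v_{2} + v_{8} = 2·v_{4} + v_{5} + v_{7}  →  sig = (2; 1,1,2)
  {4,5,7,9}:  v_{4} + v_{5} + v_{7} + v_{9} = v_{8}  →  sig = (4; 1)

so the primitive-relation signature multiset is
    (2; —)
    (2; —)
    (2; —)
    (2; 1)
    (2; 1,1,1)
    (2; 1,1,1)
    (2; 1,1,1)
    (2; 1,1,2)
    (4; 1)


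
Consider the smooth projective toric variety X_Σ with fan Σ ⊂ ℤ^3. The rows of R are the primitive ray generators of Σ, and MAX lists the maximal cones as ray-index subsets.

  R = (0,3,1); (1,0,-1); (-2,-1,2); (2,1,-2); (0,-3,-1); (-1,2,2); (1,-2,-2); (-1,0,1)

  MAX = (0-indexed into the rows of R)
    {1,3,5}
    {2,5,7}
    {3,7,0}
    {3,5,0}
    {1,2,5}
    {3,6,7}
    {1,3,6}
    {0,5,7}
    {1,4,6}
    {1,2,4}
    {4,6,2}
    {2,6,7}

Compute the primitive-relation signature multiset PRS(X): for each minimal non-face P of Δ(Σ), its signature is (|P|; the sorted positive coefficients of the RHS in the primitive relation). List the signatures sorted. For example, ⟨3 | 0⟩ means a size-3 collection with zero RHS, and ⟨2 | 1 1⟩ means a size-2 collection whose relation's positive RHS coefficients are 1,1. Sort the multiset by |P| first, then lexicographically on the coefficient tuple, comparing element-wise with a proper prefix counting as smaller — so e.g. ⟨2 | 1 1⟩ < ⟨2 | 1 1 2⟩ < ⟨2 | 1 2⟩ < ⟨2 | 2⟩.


12 collections generate NE(X_Σ); each relation:

  {0,4}:  v_{0} + v_{4} = 0 — sig = ⟨2 | 0⟩
  {1,7}:  v_{1} + v_{7} = 0 — sig = ⟨2 | 0⟩
  {2,3}:  v_{2} + v_{3} = 0 — sig = ⟨2 | 0⟩
  {5,6}:  v_{5} + v_{6} = 0 — sig = ⟨2 | 0⟩
  {0,1}:  v_{0} + v_{1} = v_{3} + v_{5} — sig = ⟨2 | 1 1⟩
  {0,2}:  v_{0} + v_{2} = v_{5} + v_{7} — sig = ⟨2 | 1 1⟩
  {0,6}:  v_{0} + v_{6} = v_{3} + v_{7} — sig = ⟨2 | 1 1⟩
  {3,4}:  v_{3} + v_{4} = v_{1} + v_{6} — sig = ⟨2 | 1 1⟩
  {4,5}:  v_{4} + v_{5} = v_{1} + v_{2} — sig = ⟨2 | 1 1⟩
  {4,7}:  v_{4} + v_{7} = v_{2} + v_{6} — sig = ⟨2 | 1 1⟩
  {1,2,6}:  v_{1} + v_{2} + v_{6} = v_{4} — sig = ⟨3 | 1⟩
  {3,5,7}:  v_{3} + v_{5} + v_{7} = v_{0} — sig = ⟨3 | 1⟩

Signatures (|P|; sorted positive RHS coefficients), sorted:
    |P|=2: 10 collections, coeffs (), (), (), (), (1,1), (1,1), (1,1), (1,1), (1,1), (1,1)
    |P|=3: 2 collections, coeffs (1), (1)
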